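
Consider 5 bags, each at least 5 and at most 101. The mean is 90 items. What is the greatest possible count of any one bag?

To make one bag as large as possible, make the other 4 as small as possible.
The total is 5 × 90 = 450.
The other 4 contribute at least 4 × 5 = 20, leaving at most 450 − 20 = 430.
But each bag is capped at 101, so the maximum is 101.
Achievable: one at 101 and the other 4 totalling 349, which fits since 4 × 5 ≤ 349 ≤ 4 × 101.

101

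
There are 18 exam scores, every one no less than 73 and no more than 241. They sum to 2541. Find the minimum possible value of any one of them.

73

Minimizing one value means maximizing the remaining 17.
The other 17 can take up 17 × 241 = 4097 ≥ 2541 − 73, so one score can sit at its floor of 73.
Achievable: one at 73 and the other 17 totalling 2468, which fits since 17 × 73 ≤ 2468 ≤ 17 × 241.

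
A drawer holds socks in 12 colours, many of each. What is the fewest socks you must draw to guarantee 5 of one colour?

49

You could draw 4 of every colour without reaching 5 of any — 48 in all.
One more forces 5 of some colour, so 48 + 1 = 49.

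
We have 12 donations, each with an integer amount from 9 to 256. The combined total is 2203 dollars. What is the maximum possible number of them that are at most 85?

5

Each value at 85 or below falls at least 256 − 85 = 171 short of the ceiling 256.
The ceiling total is 12 × 256 = 3072, and we need 2203, so at most ⌊(3072 − 2203)/171⌋ = 5 can be that low.
k = 5 is achieved by 5 values at 85 and 7 at 256, total 2217; lower one of the 256's by 14 (still > 85) to reach 2203.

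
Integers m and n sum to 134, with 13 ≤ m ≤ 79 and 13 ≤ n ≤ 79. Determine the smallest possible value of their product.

Since m + n is fixed, pushing one of them to its bound minimizes the product.
The extreme feasible split is m = 55, n = 79, giving mn = 4345.

4345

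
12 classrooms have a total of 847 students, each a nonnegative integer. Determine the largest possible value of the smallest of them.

The average is 847/12 < 71, so some value is ≤ 70.
Achievable: 5 of them at 70 and 7 at 71 total 847.

70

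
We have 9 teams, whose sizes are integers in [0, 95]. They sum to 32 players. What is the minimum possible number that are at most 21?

If only k of them are at most 21, the other 9 − k are at least 22, so the total is at least (9 − k)·22 + k·0.
This is ≤ 32, so (9 − k)·22 + 0k ≤ 32, which gives k ≥ 8.
Exactly 8 works: 8 values at 0 and 1 at 22 total 22; raise one of the low values by 10 (still ≤ 21) to hit 32.

8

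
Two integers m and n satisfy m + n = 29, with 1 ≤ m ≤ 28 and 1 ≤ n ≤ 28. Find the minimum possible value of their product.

28

For a fixed sum, mn is smallest when m and n are as far apart as possible.
The extreme feasible split is m = 1, n = 28, giving mn = 28.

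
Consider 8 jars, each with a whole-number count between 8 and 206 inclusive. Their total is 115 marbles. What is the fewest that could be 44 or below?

If only k of them are at most 44, the other 8 − k are at least 45, so the total is at least (8 − k)·45 + k·8.
This is ≤ 115, so (8 − k)·45 + 8k ≤ 115, which gives k ≥ 7.
Exactly 7 works: 7 values at 8 and 1 at 45 total 101; raise one of the low values by 14 (still ≤ 44) to hit 115.

7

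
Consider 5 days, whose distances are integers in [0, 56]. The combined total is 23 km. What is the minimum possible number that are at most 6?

2

Each value above 6 is at least 7, contributing at least 7 − 0 = 7 above the floor 0.
The sum exceeds the floor total 0 by 23, so at most ⌊23/7⌋ = 3 exceed 6, and at least 2 are ≤ 6.
Exactly 2 works: 2 values at 0 and 3 at 7 total 21; raise one of the low values by 2 (still ≤ 6) to hit 23.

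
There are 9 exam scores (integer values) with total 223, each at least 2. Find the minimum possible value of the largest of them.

25

The 9 values sum to 223, so their maximum is at least ⌈223/9⌉ = 25.
Achievable: 7 of them at 25 and 2 at 24 total 223.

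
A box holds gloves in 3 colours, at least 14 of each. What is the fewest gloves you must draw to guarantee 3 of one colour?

In the worst case you draw 2 of each of the 3 colours: 3 × 2 = 6.
One more forces 3 of some colour, so 6 + 1 = 7.

7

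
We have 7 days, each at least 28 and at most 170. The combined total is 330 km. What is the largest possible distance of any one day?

Maximizing one value means minimizing the remaining 6.
The other 6 contribute at least 6 × 28 = 168, leaving at most 330 − 168 = 162.
Since 162 ≤ 170, this is achievable: one at 162 and 6 at 28.

162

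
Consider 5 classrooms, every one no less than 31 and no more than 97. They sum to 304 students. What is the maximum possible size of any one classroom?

97

To make one classroom as large as possible, make the other 4 as small as possible.
The other 4 contribute at least 4 × 31 = 124, leaving at most 304 − 124 = 180.
But each classroom is capped at 97, so the maximum is 97.
Achievable: one at 97 and the other 4 totalling 207, which fits since 4 × 31 ≤ 207 ≤ 4 × 97.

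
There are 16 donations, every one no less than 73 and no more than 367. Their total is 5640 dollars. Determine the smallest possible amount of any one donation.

135

To make one donation as small as possible, make the other 15 as large as possible.
The other 15 contribute at most 15 × 367 = 5505, leaving at least 5640 − 5505 = 135.
Since 135 ≥ 73, this is achievable: one at 135 and 15 at 367.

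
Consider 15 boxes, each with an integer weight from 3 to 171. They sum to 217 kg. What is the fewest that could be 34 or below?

If only k of them are at most 34, the other 15 − k are at least 35, so the total is at least (15 − k)·35 + k·3.
This is ≤ 217, so (15 − k)·35 + 3k ≤ 217, which gives k ≥ 10.
Exactly 10 works: 10 values at 3 and 5 at 35 total 205; raise one of the low values by 12 (still ≤ 34) to hit 217.

10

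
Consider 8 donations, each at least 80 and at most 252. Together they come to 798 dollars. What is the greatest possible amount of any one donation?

To make one donation as large as possible, make the other 7 as small as possible.
The other 7 contribute at least 7 × 80 = 560, leaving at most 798 − 560 = 238.
Since 238 ≤ 252, this is achievable: one at 238 and 7 at 80.

238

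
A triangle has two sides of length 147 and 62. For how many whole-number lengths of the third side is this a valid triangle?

123

The triangle inequality gives |147 − 62| < c < 147 + 62, i.e. 85 < c < 209.
So c can be any integer from 86 to 208: 123 values.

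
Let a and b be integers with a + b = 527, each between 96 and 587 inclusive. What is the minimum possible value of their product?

ab = a(527 − a) is concave in a, so over [96, 431] it is minimized at an endpoint.
At the endpoint a = 96, b = 527 − 96 = 431, so ab = 96 × 431 = 41376.

41376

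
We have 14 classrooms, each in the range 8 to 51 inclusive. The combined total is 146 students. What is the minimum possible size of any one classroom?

8

To make one classroom as small as possible, make the other 13 as large as possible.
The other 13 can take up 13 × 51 = 663 ≥ 146 − 8, so one classroom can sit at its floor of 8.
Achievable: one at 8 and the other 13 totalling 138, which fits since 13 × 8 ≤ 138 ≤ 13 × 51.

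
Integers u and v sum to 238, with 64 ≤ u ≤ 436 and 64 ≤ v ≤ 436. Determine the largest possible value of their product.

For a fixed sum, the product uv is largest when u and v are as close as possible.
Taking u = 119 and v = 119 (both in [64, 436]) gives uv = 14161.

14161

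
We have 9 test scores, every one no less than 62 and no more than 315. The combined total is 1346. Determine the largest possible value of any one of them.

315

Maximizing one value means minimizing the remaining 8.
The other 8 contribute at least 8 × 62 = 496, leaving at most 1346 − 496 = 850.
But each score is capped at 315, so the maximum is 315.
Achievable: one at 315 and the other 8 totalling 1031, which fits since 8 × 62 ≤ 1031 ≤ 8 × 315.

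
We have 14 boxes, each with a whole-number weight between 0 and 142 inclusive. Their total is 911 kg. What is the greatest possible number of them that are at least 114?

Suppose k of them are at least 114. Those contribute at least 114 each and the other 14 − k at least 0 each.
So the total is at least 114k + 0(14 − k) = 0 + 114k. This must be ≤ 911, giving k ≤ 7.
k = 7 is achieved by 7 values at 114 and 7 at 0, total 798; add 113 to one value (staying below 114) to reach 911.

7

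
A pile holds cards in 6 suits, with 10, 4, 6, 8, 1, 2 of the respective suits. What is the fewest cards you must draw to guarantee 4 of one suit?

In the worst case you take as many as possible of each suit without reaching 4: 3 + 3 + 3 + 3 + 1 + 2 = 15.
The next one must give 4 of some suit, so 15 + 1 = 16.

16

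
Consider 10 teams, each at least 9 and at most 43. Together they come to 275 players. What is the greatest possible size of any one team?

To make one team as large as possible, make the other 9 as small as possible.
The other 9 contribute at least 9 × 9 = 81, leaving at most 275 − 81 = 194.
But each team is capped at 43, so the maximum is 43.
Achievable: one at 43 and the other 9 totalling 232, which fits since 9 × 9 ≤ 232 ≤ 9 × 43.

43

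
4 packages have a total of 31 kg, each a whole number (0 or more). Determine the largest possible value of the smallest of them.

If every one of the 4 were at least 8, the total would be at least 4 × 8 = 32 > 31.
Equality holds with 1 value of 7 and 3 values of 8.

7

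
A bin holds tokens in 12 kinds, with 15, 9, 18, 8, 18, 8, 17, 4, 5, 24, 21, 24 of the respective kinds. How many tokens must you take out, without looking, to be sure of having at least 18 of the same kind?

152

In the worst case you take as many as possible of each kind without reaching 18: 15 + 9 + 17 + 8 + 17 + 8 + 17 + 4 + 5 + 17 + 17 + 17 = 151.
The next one must give 18 of some kind, so 151 + 1 = 152.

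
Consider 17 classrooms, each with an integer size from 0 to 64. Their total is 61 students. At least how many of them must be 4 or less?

If only k of them are at most 4, the other 17 − k are at least 5, so the total is at least (17 − k)·5 + k·0.
This is ≤ 61, so (17 − k)·5 + 0k ≤ 61, which gives k ≥ 5.
Exactly 5 works: 5 values at 0 and 12 at 5 total 60; raise one of the low values by 1 (still ≤ 4) to hit 61.

5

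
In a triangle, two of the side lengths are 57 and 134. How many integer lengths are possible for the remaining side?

The triangle inequality gives |57 − 134| < c < 57 + 134, i.e. 77 < c < 191.
So c can be any integer from 78 to 190: 113 values.

113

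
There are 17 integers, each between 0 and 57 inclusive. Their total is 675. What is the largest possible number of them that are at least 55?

With k values at 55 or above and the rest at least 0, the sum is at least 0 + 55k.
Since the sum is 675, we need 55k ≤ 675, i.e. k ≤ 12.
k = 12 is achieved by 12 values at 55 and 5 at 0, total 660; add 15 to one value (staying below 55) to reach 675.

12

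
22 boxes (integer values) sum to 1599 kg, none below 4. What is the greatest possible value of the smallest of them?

If every one of the 22 were at least 73, the total would be at least 22 × 73 = 1606 > 1599.
Equality holds with 7 values of 72 and 15 values of 73.

72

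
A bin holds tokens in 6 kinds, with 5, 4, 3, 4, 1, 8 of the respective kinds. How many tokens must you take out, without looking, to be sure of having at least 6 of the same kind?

In the worst case you take as many as possible of each kind without reaching 6: 5 + 4 + 3 + 4 + 1 + 5 = 22.
The next one must give 6 of some kind, so 22 + 1 = 23.

23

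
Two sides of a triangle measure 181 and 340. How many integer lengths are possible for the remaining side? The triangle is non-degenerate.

361

The triangle inequality gives |181 − 340| < c < 181 + 340, i.e. 159 < c < 521.
So c can be any integer from 160 to 520: 361 values.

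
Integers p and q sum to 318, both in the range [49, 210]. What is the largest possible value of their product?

25281

pq = p(318 − p) is maximized when p is as near 318/2 as the bounds allow.
Taking p = 159 and q = 159 (both in [49, 210]) gives pq = 25281.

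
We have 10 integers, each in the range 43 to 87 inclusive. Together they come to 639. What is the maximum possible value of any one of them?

87

Maximizing one value means minimizing the remaining 9.
The other 9 contribute at least 9 × 43 = 387, leaving at most 639 − 387 = 252.
But each integer is capped at 87, so the maximum is 87.
Achievable: one at 87 and the other 9 totalling 552, which fits since 9 × 43 ≤ 552 ≤ 9 × 87.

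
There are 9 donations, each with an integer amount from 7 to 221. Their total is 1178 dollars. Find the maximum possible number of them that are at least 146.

8

Suppose k of them are at least 146. Those contribute at least 146 each and the other 9 − k at least 7 each.
So the total is at least 146k + 7(9 − k) = 63 + 139k. This must be ≤ 1178, giving k ≤ 8.
k = 8 is achieved by 8 values at 146 and 1 at 7, total 1175; add 3 to one value (staying below 146) to reach 1178.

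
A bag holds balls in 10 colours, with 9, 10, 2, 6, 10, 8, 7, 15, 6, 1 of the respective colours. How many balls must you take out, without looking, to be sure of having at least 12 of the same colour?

In the worst case you take as many as possible of each colour without reaching 12: 9 + 10 + 2 + 6 + 10 + 8 + 7 + 11 + 6 + 1 = 70.
The next one must give 12 of some colour, so 70 + 1 = 71.

71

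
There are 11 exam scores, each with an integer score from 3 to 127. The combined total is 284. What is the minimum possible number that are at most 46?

If only k of them are at most 46, the other 11 − k are at least 47, so the total is at least (11 − k)·47 + k·3.
This is ≤ 284, so (11 − k)·47 + 3k ≤ 284, which gives k ≥ 6.
Exactly 6 works: 6 values at 3 and 5 at 47 total 253; raise one of the low values by 31 (still ≤ 46) to hit 284.

6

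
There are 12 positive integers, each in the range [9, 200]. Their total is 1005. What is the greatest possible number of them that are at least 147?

If k of the values are ≥ 147, the total is ≥ 147k + 9(12 − k).
Setting 147k + 9(12 − k) ≤ 1005 gives 138k ≤ 897, so k ≤ 6.
k = 6 is achieved by 6 values at 147 and 6 at 9, total 936; add 69 to one value (staying below 147) to reach 1005.

6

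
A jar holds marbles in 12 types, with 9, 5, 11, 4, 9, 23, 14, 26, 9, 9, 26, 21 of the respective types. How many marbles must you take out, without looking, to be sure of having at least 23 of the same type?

158

In the worst case you take as many as possible of each type without reaching 23: 9 + 5 + 11 + 4 + 9 + 22 + 14 + 22 + 9 + 9 + 22 + 21 = 157.
The next one must give 23 of some type, so 157 + 1 = 158.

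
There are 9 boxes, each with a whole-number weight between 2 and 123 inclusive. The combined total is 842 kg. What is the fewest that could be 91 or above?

1

Each value short of 91 is at most 90, costing at least 123 − 90 = 33 against the maximum total of 1107.
We can afford to lose at most 1107 − 842 = 265, so at most ⌊265/33⌋ = 8 fall short, and at least 1 are ≥ 91.
Exactly 1 works: 1 value at 123 and 8 at 90 total 843; lower one of the high values by 1 (still ≥ 91) to hit 842.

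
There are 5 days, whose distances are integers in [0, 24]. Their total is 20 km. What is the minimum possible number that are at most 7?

If only k of them are at most 7, the other 5 − k are at least 8, so the total is at least (5 − k)·8 + k·0.
This is ≤ 20, so (5 − k)·8 + 0k ≤ 20, which gives k ≥ 3.
Exactly 3 works: 3 values at 0 and 2 at 8 total 16; raise one of the low values by 4 (still ≤ 7) to hit 20.

3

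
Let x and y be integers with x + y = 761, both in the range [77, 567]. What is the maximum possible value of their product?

xy = x(761 − x) is maximized when x is as near 761/2 as the bounds allow.
Taking x = 380 and y = 381 (both in [77, 567]) gives xy = 144780.

144780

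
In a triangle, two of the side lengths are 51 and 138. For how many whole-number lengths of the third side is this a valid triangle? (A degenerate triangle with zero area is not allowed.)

The triangle inequality gives |51 − 138| < c < 51 + 138, i.e. 87 < c < 189.
So c can be any integer from 88 to 188: 101 values.

101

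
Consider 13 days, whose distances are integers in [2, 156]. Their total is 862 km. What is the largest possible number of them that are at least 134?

6

Suppose k of them are at least 134. Those contribute at least 134 each and the other 13 − k at least 2 each.
So the total is at least 134k + 2(13 − k) = 26 + 132k. This must be ≤ 862, giving k ≤ 6.
k = 6 is achieved by 6 values at 134 and 7 at 2, total 818; add 44 to one value (staying below 134) to reach 862.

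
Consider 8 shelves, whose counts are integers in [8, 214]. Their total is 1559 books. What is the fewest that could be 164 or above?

If only k of them are at least 164, the other 8 − k are at most 163, so the total is at most k·214 + (8 − k)·163.
This must reach 1559, so k·214 + (8 − k)·163 ≥ 1559, giving k ≥ 5.
Exactly 5 works: 5 values at 214 and 3 at 163 total 1559.

5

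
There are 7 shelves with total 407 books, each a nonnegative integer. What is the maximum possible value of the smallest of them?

The 7 values sum to 407, so their minimum is at most ⌊407/7⌋ = 58.
Taking 6 copies of 58 and 1 copy of 59 gives exactly 407, so 58 is attained.

58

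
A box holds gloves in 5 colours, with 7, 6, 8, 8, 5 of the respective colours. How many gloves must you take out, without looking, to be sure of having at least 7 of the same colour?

30

In the worst case you take as many as possible of each colour without reaching 7: 6 + 6 + 6 + 6 + 5 = 29.
The next one must give 7 of some colour, so 29 + 1 = 30.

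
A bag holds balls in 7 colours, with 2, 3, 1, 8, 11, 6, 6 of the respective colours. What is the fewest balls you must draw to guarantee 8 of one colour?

In the worst case you take as many as possible of each colour without reaching 8: 2 + 3 + 1 + 7 + 7 + 6 + 6 = 32.
The next one must give 8 of some colour, so 32 + 1 = 33.

33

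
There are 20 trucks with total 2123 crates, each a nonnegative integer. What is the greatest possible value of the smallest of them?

106

If every one of the 20 were at least 107, the total would be at least 20 × 107 = 2140 > 2123.
Taking 17 copies of 106 and 3 copies of 107 gives exactly 2123, so 106 is attained.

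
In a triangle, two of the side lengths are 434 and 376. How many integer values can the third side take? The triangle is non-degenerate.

751

The triangle inequality gives |434 − 376| < c < 434 + 376, i.e. 58 < c < 810.
So c can be any integer from 59 to 809: 751 values.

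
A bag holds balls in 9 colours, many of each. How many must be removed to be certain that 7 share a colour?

You could draw 6 of every colour without reaching 7 of any — 54 in all.
One more forces 7 of some colour, so 54 + 1 = 55.

55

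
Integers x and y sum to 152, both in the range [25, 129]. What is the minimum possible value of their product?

3175

For a fixed sum, xy is smallest when x and y are as far apart as possible.
The extreme feasible split is x = 25, y = 127, giving xy = 3175.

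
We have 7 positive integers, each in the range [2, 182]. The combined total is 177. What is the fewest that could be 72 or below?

5

If only k of them are at most 72, the other 7 − k are at least 73, so the total is at least (7 − k)·73 + k·2.
This is ≤ 177, so (7 − k)·73 + 2k ≤ 177, which gives k ≥ 5.
Exactly 5 works: 5 values at 2 and 2 at 73 total 156; raise one of the low values by 21 (still ≤ 72) to hit 177.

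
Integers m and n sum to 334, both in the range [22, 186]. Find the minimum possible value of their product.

27528

For a fixed sum, mn is smallest when m and n are as far apart as possible.
The extreme feasible split is m = 148, n = 186, giving mn = 27528.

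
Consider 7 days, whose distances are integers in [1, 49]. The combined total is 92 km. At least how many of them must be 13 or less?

Let j be the number exceeding 13. Then the total is ≥ 14·j + 1·(7 − j) = 7 + 13j.
So 13j ≤ 85 and j ≤ 6; hence at least 7 − 6 = 1 are ≤ 13.
Exactly 1 works: 1 value at 1 and 6 at 14 total 85; raise one of the low values by 7 (still ≤ 13) to hit 92.

1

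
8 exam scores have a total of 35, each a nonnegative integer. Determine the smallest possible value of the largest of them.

Some value must be at least ⌈35/8⌉ = 5, since 8 × 4 = 32 < 35.
Achievable: 3 of them at 5 and 5 at 4 total 35.

5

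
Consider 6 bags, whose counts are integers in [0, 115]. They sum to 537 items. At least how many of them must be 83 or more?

2

If only k of them are at least 83, the other 6 − k are at most 82, so the total is at most k·115 + (6 − k)·82.
This must reach 537, so k·115 + (6 − k)·82 ≥ 537, giving k ≥ 2.
Exactly 2 works: 2 values at 115 and 4 at 82 total 558; lower one of the high values by 21 (still ≥ 83) to hit 537.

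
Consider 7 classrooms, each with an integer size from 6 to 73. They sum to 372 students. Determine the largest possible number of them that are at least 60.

6

If k of the values are ≥ 60, the total is ≥ 60k + 6(7 − k).
Setting 60k + 6(7 − k) ≤ 372 gives 54k ≤ 330, so k ≤ 6.
k = 6 is achieved by 6 values at 60 and 1 at 6, total 366; add 6 to one value (staying below 60) to reach 372.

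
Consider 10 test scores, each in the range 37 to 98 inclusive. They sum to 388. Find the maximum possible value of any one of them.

Maximizing one value means minimizing the remaining 9.
The other 9 contribute at least 9 × 37 = 333, leaving at most 388 − 333 = 55.
Since 55 ≤ 98, this is achievable: one at 55 and 9 at 37.

55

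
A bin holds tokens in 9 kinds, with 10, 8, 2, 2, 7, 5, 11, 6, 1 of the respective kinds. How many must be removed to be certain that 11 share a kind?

In the worst case you take as many as possible of each kind without reaching 11: 10 + 8 + 2 + 2 + 7 + 5 + 10 + 6 + 1 = 51.
The next one must give 11 of some kind, so 51 + 1 = 52.

52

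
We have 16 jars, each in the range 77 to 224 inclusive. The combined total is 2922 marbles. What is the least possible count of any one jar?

77

Minimizing one value means maximizing the remaining 15.
The other 15 can take up 15 × 224 = 3360 ≥ 2922 − 77, so one jar can sit at its floor of 77.
Achievable: one at 77 and the other 15 totalling 2845, which fits since 15 × 77 ≤ 2845 ≤ 15 × 224.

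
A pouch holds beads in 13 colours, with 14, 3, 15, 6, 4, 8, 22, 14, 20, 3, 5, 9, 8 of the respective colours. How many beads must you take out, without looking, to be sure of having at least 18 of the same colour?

In the worst case you take as many as possible of each colour without reaching 18: 14 + 3 + 15 + 6 + 4 + 8 + 17 + 14 + 17 + 3 + 5 + 9 + 8 = 123.
The next one must give 18 of some colour, so 123 + 1 = 124.

124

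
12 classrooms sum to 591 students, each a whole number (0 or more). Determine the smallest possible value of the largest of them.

50

The average is 591/12 > 49, so not all 12 can be 49 or less; the largest is ≥ 50.
Achievable: 3 of them at 50 and 9 at 49 total 591.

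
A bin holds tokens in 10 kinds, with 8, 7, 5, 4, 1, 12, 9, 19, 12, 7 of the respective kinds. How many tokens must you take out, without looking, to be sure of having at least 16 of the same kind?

In the worst case you take as many as possible of each kind without reaching 16: 8 + 7 + 5 + 4 + 1 + 12 + 9 + 15 + 12 + 7 = 80.
The next one must give 16 of some kind, so 80 + 1 = 81.

81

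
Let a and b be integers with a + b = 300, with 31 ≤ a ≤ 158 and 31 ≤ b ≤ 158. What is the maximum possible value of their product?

With a + b fixed, ab peaks when the two are closest together.
Taking a = 150 and b = 150 (both in [31, 158]) gives ab = 22500.

22500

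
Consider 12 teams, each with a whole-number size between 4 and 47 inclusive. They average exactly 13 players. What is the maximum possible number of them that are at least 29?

4

The total is 12 × 13 = 156.
With k values at 29 or above and the rest at least 4, the sum is at least 48 + 25k.
Since the sum is 156, we need 25k ≤ 108, i.e. k ≤ 4.
k = 4 is achieved by 4 values at 29 and 8 at 4, total 148; add 8 to one value (staying below 29) to reach 156.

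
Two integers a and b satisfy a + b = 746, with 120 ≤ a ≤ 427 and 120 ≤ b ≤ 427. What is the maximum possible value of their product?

139129

ab = a(746 − a) is maximized when a is as near 746/2 as the bounds allow.
Taking a = 373 and b = 373 (both in [120, 427]) gives ab = 139129.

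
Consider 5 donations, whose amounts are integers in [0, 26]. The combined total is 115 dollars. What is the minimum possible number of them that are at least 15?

4

Each value short of 15 is at most 14, costing at least 26 − 14 = 12 against the maximum total of 130.
We can afford to lose at most 130 − 115 = 15, so at most ⌊15/12⌋ = 1 fall short, and at least 4 are ≥ 15.
Exactly 4 works: 4 values at 26 and 1 at 14 total 118; lower one of the high values by 3 (still ≥ 15) to hit 115.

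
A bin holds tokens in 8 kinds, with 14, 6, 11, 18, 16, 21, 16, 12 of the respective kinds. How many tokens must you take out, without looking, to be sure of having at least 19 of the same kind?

In the worst case you take as many as possible of each kind without reaching 19: 14 + 6 + 11 + 18 + 16 + 18 + 16 + 12 = 111.
The next one must give 19 of some kind, so 111 + 1 = 112.

112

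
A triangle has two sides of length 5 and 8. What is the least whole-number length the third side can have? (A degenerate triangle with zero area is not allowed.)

4

The third side must exceed |5 − 8| = 3.
The smallest integer above 3 is 4.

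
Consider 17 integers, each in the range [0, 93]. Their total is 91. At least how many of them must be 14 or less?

11

Let j be the number exceeding 14. Then the total is ≥ 15·j + 0·(17 − j) = 0 + 15j.
So 15j ≤ 91 and j ≤ 6; hence at least 17 − 6 = 11 are ≤ 14.
Exactly 11 works: 11 values at 0 and 6 at 15 total 90; raise one of the low values by 1 (still ≤ 14) to hit 91.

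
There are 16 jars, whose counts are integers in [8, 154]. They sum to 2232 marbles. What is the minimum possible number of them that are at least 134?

5

If only k of them are at least 134, the other 16 − k are at most 133, so the total is at most k·154 + (16 − k)·133.
This must reach 2232, so k·154 + (16 − k)·133 ≥ 2232, giving k ≥ 5.
Exactly 5 works: 5 values at 154 and 11 at 133 total 2233; lower one of the high values by 1 (still ≥ 134) to hit 2232.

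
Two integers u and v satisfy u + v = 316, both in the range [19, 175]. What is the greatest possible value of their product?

With u + v fixed, uv peaks when the two are closest together.
Taking u = 158 and v = 158 (both in [19, 175]) gives uv = 24964.

24964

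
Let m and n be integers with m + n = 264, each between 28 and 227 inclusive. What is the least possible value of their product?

8399

Since m + n is fixed, pushing one of them to its bound minimizes the product.
At the endpoint m = 37, n = 264 − 37 = 227, so mn = 37 × 227 = 8399.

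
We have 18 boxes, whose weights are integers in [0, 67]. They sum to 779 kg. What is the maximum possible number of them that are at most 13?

7

Each value at 13 or below falls at least 67 − 13 = 54 short of the ceiling 67.
The ceiling total is 18 × 67 = 1206, and we need 779, so at most ⌊(1206 − 779)/54⌋ = 7 can be that low.
k = 7 is achieved by 7 values at 13 and 11 at 67, total 828; lower one of the 67's by 49 (still > 13) to reach 779.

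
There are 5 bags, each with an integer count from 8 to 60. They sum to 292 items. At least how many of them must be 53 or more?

Suppose at most 5 − j of them reach 53; then j values are ≤ 52 and the rest ≤ 60.
The total is then ≤ 52·j + 60·(5 − j) = 300 − 8j. For this to be ≥ 292 we need j ≤ 1, so at least 5 − 1 = 4 must reach 53.
Exactly 4 works: 4 values at 60 and 1 at 52 total 292.

4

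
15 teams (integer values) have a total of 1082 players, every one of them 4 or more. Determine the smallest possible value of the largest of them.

73

The average is 1082/15 > 72, so not all 15 can be 72 or less; the largest is ≥ 73.
Equality holds with 2 values of 73 and 13 values of 72.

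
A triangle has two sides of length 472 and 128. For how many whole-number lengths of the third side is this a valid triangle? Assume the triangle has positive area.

255

The triangle inequality gives |472 − 128| < c < 472 + 128, i.e. 344 < c < 600.
So c can be any integer from 345 to 599: 255 values.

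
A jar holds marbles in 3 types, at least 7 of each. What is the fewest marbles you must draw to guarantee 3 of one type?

7

You could draw 2 of every type without reaching 3 of any — 6 in all.
One more forces 3 of some type, so 6 + 1 = 7.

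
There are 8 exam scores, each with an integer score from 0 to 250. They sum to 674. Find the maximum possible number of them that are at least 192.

3

With k values at 192 or above and the rest at least 0, the sum is at least 0 + 192k.
Since the sum is 674, we need 192k ≤ 674, i.e. k ≤ 3.
k = 3 is achieved by 3 values at 192 and 5 at 0, total 576; add 98 to one value (staying below 192) to reach 674.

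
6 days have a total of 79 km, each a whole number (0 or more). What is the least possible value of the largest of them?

Some value must be at least ⌈79/6⌉ = 14, since 6 × 13 = 78 < 79.
Achievable: 1 of them at 14 and 5 at 13 total 79.

14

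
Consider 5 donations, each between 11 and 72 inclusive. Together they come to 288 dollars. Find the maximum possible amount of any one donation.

72

Maximizing one value means minimizing the remaining 4.
The other 4 contribute at least 4 × 11 = 44, leaving at most 288 − 44 = 244.
But each donation is capped at 72, so the maximum is 72.
Achievable: one at 72 and the other 4 totalling 216, which fits since 4 × 11 ≤ 216 ≤ 4 × 72.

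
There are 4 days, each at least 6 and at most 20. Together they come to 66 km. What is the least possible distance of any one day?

6

Minimizing one value means maximizing the remaining 3.
The other 3 contribute at most 3 × 20 = 60, leaving at least 66 − 60 = 6.
Since 6 ≥ 6, this is achievable: one at 6 and 3 at 20.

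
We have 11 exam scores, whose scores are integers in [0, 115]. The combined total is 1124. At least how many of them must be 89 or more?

Each value short of 89 is at most 88, costing at least 115 − 88 = 27 against the maximum total of 1265.
We can afford to lose at most 1265 − 1124 = 141, so at most ⌊141/27⌋ = 5 fall short, and at least 6 are ≥ 89.
Exactly 6 works: 6 values at 115 and 5 at 88 total 1130; lower one of the high values by 6 (still ≥ 89) to hit 1124.

6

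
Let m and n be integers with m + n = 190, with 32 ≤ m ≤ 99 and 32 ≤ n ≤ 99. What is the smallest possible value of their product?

Since m + n is fixed, pushing one of them to its bound minimizes the product.
The extreme feasible split is m = 91, n = 99, giving mn = 9009.

9009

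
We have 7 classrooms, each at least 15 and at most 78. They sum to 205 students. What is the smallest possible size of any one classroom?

15

To make one classroom as small as possible, make the other 6 as large as possible.
The other 6 can take up 6 × 78 = 468 ≥ 205 − 15, so one classroom can sit at its floor of 15.
Achievable: one at 15 and the other 6 totalling 190, which fits since 6 × 15 ≤ 190 ≤ 6 × 78.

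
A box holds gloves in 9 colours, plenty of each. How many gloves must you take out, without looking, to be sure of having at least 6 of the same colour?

46

You could draw 5 of every colour without reaching 6 of any — 45 in all.
One more forces 6 of some colour, so 45 + 1 = 46.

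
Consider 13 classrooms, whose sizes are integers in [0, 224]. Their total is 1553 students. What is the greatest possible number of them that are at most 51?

7

Suppose k of them are at most 51. Those contribute at most 51 each and the rest at most 224 each.
So the total is at most 51k + 224(13 − k) = 2912 − 173k. This must still be ≥ 1553, so k ≤ 7.
k = 7 is achieved by 7 values at 51 and 6 at 224, total 1701; lower one of the 224's by 148 (still > 51) to reach 1553.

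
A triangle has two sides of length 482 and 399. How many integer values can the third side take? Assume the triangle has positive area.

797

The triangle inequality gives |482 − 399| < c < 482 + 399, i.e. 83 < c < 881.
So c can be any integer from 84 to 880: 797 values.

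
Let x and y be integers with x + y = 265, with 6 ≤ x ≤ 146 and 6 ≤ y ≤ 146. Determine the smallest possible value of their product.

17374

For a fixed sum, xy is smallest when x and y are as far apart as possible.
At the endpoint x = 119, y = 265 − 119 = 146, so xy = 119 × 146 = 17374.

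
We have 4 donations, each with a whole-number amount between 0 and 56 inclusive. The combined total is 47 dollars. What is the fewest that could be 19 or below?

2

If only k of them are at most 19, the other 4 − k are at least 20, so the total is at least (4 − k)·20 + k·0.
This is ≤ 47, so (4 − k)·20 + 0k ≤ 47, which gives k ≥ 2.
Exactly 2 works: 2 values at 0 and 2 at 20 total 40; raise one of the low values by 7 (still ≤ 19) to hit 47.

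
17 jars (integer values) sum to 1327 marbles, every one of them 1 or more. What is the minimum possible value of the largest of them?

If every one of the 17 were at most 78, the total would be at most 17 × 78 = 1326 < 1327.
Equality holds with 1 value of 79 and 16 values of 78.

79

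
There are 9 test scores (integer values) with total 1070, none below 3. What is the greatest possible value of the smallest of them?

118

The 9 values sum to 1070, so their minimum is at most ⌊1070/9⌋ = 118.
Taking 1 copy of 118 and 8 copies of 119 gives exactly 1070, so 118 is attained.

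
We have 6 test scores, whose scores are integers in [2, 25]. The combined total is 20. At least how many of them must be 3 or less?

Let j be the number exceeding 3. Then the total is ≥ 4·j + 2·(6 − j) = 12 + 2j.
So 2j ≤ 8 and j ≤ 4; hence at least 6 − 4 = 2 are ≤ 3.
Exactly 2 works: 2 values at 2 and 4 at 4 total 20.

2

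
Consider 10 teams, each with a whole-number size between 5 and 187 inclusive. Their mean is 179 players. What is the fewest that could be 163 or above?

The total is 10 × 179 = 1790.
Suppose at most 10 − j of them reach 163; then j values are ≤ 162 and the rest ≤ 187.
The total is then ≤ 162·j + 187·(10 − j) = 1870 − 25j. For this to be ≥ 1790 we need j ≤ 3, so at least 10 − 3 = 7 must reach 163.
Exactly 7 works: 7 values at 187 and 3 at 162 total 1795; lower one of the high values by 5 (still ≥ 163) to hit 1790.

7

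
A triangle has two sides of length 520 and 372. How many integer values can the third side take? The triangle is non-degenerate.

The triangle inequality gives |520 − 372| < c < 520 + 372, i.e. 148 < c < 892.
So c can be any integer from 149 to 891: 743 values.

743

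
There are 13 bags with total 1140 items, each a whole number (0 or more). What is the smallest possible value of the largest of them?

The average is 1140/13 > 87, so not all 13 can be 87 or less; the largest is ≥ 88.
Achievable: 9 of them at 88 and 4 at 87 total 1140.

88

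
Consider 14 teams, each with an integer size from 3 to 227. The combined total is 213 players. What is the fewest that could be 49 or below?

11

If only k of them are at most 49, the other 14 − k are at least 50, so the total is at least (14 − k)·50 + k·3.
This is ≤ 213, so (14 − k)·50 + 3k ≤ 213, which gives k ≥ 11.
Exactly 11 works: 11 values at 3 and 3 at 50 total 183; raise one of the low values by 30 (still ≤ 49) to hit 213.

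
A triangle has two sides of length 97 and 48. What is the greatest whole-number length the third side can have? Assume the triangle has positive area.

144

The third side must be less than 97 + 48 = 145.
The largest integer below 145 is 144.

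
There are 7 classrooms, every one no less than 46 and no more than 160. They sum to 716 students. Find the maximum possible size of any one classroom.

Maximizing one value means minimizing the remaining 6.
The other 6 contribute at least 6 × 46 = 276, leaving at most 716 − 276 = 440.
But each classroom is capped at 160, so the maximum is 160.
Achievable: one at 160 and the other 6 totalling 556, which fits since 6 × 46 ≤ 556 ≤ 6 × 160.

160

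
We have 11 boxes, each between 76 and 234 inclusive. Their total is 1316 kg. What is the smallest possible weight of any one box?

76

Minimizing one value means maximizing the remaining 10.
The other 10 can take up 10 × 234 = 2340 ≥ 1316 − 76, so one box can sit at its floor of 76.
Achievable: one at 76 and the other 10 totalling 1240, which fits since 10 × 76 ≤ 1240 ≤ 10 × 234.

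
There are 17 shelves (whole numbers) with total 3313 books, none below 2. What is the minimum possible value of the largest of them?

The 17 values sum to 3313, so their maximum is at least ⌈3313/17⌉ = 195.
Taking 2 copies of 194 and 15 copies of 195 gives exactly 3313, so 195 is attained.

195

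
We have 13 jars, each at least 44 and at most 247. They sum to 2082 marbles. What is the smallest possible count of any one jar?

Minimizing one value means maximizing the remaining 12.
The other 12 can take up 12 × 247 = 2964 ≥ 2082 − 44, so one jar can sit at its floor of 44.
Achievable: one at 44 and the other 12 totalling 2038, which fits since 12 × 44 ≤ 2038 ≤ 12 × 247.

44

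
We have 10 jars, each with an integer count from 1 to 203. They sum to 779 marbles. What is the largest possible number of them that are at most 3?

6

Suppose k of them are at most 3. Those contribute at most 3 each and the rest at most 203 each.
So the total is at most 3k + 203(10 − k) = 2030 − 200k. This must still be ≥ 779, so k ≤ 6.
k = 6 is achieved by 6 values at 3 and 4 at 203, total 830; lower one of the 203's by 51 (still > 3) to reach 779.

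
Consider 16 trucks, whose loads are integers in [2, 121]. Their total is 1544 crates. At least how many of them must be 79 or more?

Suppose at most 16 − j of them reach 79; then j values are ≤ 78 and the rest ≤ 121.
The total is then ≤ 78·j + 121·(16 − j) = 1936 − 43j. For this to be ≥ 1544 we need j ≤ 9, so at least 16 − 9 = 7 must reach 79.
Exactly 7 works: 7 values at 121 and 9 at 78 total 1549; lower one of the high values by 5 (still ≥ 79) to hit 1544.

7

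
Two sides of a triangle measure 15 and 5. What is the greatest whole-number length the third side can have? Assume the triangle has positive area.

19

The third side must be less than 15 + 5 = 20.
The largest integer below 20 is 19.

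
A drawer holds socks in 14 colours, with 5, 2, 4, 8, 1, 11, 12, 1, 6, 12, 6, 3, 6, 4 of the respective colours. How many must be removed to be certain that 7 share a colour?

In the worst case you take as many as possible of each colour without reaching 7: 5 + 2 + 4 + 6 + 1 + 6 + 6 + 1 + 6 + 6 + 6 + 3 + 6 + 4 = 62.
The next one must give 7 of some colour, so 62 + 1 = 63.

63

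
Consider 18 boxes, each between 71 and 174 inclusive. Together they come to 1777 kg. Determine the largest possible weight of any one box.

To make one box as large as possible, make the other 17 as small as possible.
The other 17 contribute at least 17 × 71 = 1207, leaving at most 1777 − 1207 = 570.
But each box is capped at 174, so the maximum is 174.
Achievable: one at 174 and the other 17 totalling 1603, which fits since 17 × 71 ≤ 1603 ≤ 17 × 174.

174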